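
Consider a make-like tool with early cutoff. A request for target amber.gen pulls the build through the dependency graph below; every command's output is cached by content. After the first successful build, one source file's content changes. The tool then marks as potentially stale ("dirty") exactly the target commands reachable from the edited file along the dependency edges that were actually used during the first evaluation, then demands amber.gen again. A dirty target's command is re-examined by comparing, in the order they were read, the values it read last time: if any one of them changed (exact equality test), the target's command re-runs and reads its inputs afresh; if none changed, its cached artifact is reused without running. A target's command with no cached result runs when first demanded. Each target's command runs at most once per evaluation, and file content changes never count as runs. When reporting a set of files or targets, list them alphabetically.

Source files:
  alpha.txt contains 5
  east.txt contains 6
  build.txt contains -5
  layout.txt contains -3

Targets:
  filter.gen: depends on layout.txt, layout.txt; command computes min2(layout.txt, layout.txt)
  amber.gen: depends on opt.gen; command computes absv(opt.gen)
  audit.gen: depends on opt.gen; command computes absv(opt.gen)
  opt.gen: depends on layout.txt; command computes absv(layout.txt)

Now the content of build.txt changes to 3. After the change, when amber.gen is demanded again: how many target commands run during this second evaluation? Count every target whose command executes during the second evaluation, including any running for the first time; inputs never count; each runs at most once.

0 target commands run: none.
Note the shortcut — nothing in the graph depends on build.txt at all, so no recomputation happens.

First demand of the output computes:
  opt.gen = absv(-3) = 3
  amber.gen = absv(3) = 3

After the edit, cleaning proceeds:
  no node depends on build.txt at all; the second demand re-runs nothing.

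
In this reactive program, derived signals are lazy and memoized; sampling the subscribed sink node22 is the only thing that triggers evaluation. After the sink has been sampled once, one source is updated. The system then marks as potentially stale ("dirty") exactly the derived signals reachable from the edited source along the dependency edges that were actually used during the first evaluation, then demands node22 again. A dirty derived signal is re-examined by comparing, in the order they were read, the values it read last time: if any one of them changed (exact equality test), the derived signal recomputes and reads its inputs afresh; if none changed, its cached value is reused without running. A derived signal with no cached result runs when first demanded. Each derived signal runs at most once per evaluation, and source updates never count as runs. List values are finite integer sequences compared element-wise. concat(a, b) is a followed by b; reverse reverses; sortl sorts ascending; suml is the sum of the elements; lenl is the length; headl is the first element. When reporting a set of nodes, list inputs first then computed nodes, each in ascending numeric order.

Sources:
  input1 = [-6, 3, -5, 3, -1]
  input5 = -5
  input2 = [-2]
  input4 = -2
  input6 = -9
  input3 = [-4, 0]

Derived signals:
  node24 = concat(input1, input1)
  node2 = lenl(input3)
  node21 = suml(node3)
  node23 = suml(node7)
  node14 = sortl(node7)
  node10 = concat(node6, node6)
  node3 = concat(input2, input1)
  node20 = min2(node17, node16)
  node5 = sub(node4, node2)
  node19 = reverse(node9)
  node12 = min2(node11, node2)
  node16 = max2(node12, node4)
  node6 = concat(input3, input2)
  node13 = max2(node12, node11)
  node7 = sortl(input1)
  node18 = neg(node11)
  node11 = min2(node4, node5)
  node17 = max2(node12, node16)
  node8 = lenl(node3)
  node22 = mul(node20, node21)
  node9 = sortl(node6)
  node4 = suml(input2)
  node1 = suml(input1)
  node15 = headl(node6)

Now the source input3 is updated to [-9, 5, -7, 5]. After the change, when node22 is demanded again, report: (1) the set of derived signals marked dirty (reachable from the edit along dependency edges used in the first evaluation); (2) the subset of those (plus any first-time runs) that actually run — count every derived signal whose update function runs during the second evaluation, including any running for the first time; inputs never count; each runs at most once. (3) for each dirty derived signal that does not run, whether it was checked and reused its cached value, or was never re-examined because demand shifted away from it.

First demand of the output computes:
  node2 = lenl([-4, 0]) = 2
  node3 = concat([-2], [-6, 3, -5, 3, -1]) = [-2, -6, 3, -5, 3, -1]
  node4 = suml([-2]) = -2
  node5 = sub(-2, 2) = -4
  node11 = min2(-2, -4) = -4
  node12 = min2(-4, 2) = -4
  node16 = max2(-4, -2) = -2
  node17 = max2(-4, -2) = -2
  node20 = min2(-2, -2) = -2
  node21 = suml([-2, -6, 3, -5, 3, -1]) = -8
  node22 = mul(-2, -8) = 16

After the edit, cleaning proceeds:
  node2: a read changed (input3 [-4, 0]->[-9, 5, -7, 5]) — executes, giving 4.
  node5: a read changed (node2 2->4) — executes, giving -6.
  node11: a read changed (node5 -4->-6) — executes, giving -6.
  node12: a read changed (node11 -4->-6; node2 2->4) — executes, giving -6.
  node16: a read changed (node12 -4->-6) — executes, giving -2 — identical to its old value.
  node17: a read changed (node12 -4->-6) — executes, giving -2 — identical to its old value.
  node20: dirty, but its reads are unchanged (node17 unchanged, node16 unchanged); cached -2 stands.
  node22: dirty, but its reads are unchanged (node20 unchanged, node21 unchanged); cached 16 stands.

Note where the cutoff bites: node20 is checked, finds nothing changed, and keeps its cache.

The edit dirties: node2, node5, node11, node12, node16, node17, node20, node22.
6 derived signals run: node2, node5, node11, node12, node16, node17.
Cache hits after checking: node20, node22.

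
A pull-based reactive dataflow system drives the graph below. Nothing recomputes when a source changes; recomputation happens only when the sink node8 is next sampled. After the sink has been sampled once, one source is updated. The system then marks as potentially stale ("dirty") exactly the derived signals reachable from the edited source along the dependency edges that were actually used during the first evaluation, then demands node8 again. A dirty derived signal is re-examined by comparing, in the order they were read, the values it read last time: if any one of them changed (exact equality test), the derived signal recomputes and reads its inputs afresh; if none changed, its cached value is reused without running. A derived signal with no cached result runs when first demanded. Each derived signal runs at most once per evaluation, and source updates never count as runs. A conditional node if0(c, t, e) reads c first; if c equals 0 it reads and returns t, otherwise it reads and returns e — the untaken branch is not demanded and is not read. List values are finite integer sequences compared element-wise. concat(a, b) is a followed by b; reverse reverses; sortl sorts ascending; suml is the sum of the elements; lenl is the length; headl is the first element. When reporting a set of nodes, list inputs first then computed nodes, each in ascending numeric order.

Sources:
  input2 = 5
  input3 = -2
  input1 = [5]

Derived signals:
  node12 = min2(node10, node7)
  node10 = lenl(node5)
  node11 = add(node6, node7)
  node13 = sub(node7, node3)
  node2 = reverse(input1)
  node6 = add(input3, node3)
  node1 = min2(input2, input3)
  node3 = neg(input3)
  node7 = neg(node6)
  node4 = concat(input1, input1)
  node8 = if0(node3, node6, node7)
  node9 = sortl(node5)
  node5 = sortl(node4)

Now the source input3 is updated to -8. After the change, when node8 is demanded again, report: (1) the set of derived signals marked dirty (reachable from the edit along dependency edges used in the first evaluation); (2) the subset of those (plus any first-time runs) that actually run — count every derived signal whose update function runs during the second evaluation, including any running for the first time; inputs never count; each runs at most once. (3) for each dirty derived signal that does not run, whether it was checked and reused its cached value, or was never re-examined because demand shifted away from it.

Marked dirty: node3, node6, node7, node8.
Derived signals that run: node3, node6, node8 — 3 in total.
Checked but reused from cache: node7.
Key observation: the cutoff stops propagation at node7 — its inputs' values are unchanged, so it reuses its cache.

First evaluation (everything demanded from the output):
  node3 = neg(-2) = 2
  node6 = add(-2, 2) = 0
  node7 = neg(0) = 0
  node8 = if0(node3=2 -> else branch node7) = 0

Propagation after the edit:
  node3: runs — input3 -2->-8; result 8.
  node6: runs — input3 -2->-8; node3 2->8; result 0 (same value as before).
  node7: checked — values it read are unchanged (node6 unchanged); reused cached 0 without running.
  node8: runs — node3 2->8; result 0 (same value as before).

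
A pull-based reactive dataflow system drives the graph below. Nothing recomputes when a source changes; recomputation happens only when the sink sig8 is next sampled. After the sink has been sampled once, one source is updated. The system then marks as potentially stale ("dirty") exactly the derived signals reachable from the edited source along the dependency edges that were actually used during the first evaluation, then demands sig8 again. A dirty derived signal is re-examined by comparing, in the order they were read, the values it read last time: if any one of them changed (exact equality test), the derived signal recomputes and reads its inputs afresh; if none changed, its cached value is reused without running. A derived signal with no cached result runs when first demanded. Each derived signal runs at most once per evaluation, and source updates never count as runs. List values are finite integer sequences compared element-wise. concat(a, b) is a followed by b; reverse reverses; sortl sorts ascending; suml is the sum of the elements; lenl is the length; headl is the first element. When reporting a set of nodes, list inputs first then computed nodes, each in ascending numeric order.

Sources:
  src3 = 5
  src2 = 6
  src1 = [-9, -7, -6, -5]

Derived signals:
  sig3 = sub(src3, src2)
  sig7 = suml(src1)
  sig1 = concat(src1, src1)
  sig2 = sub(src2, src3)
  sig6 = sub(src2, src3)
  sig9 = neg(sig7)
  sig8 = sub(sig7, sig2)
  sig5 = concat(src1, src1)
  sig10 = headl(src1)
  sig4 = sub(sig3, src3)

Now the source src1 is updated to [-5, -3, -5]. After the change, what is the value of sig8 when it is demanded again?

New value of sig8: -14.

First evaluation (everything demanded from the output):
  sig2 = sub(6, 5) = 1
  sig7 = suml([-9, -7, -6, -5]) = -27
  sig8 = sub(-27, 1) = -28

Propagation after the edit:
  sig7: runs — src1 [-9, -7, -6, -5]->[-5, -3, -5]; result -13.
  sig8: runs — sig7 -27->-13; result -14.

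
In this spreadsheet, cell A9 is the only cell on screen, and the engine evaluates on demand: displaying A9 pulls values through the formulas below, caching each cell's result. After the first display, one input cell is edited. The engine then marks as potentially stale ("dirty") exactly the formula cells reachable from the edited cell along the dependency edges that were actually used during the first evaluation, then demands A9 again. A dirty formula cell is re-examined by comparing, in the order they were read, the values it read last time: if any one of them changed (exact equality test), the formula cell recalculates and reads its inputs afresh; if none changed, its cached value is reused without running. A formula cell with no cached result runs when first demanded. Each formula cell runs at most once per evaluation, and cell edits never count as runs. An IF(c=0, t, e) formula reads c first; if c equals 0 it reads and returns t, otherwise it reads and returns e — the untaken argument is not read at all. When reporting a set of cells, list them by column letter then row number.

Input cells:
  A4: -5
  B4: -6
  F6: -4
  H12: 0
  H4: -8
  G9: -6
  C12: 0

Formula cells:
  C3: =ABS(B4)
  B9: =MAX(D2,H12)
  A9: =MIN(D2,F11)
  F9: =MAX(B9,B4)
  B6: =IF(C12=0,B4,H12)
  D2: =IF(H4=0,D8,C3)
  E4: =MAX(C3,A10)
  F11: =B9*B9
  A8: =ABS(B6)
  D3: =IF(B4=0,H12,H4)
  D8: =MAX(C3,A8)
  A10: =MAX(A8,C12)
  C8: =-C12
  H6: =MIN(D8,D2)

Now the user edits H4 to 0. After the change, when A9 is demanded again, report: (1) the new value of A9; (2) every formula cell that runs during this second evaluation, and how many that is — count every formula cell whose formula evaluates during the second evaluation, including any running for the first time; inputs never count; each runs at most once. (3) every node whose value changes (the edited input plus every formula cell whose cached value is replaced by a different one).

A9 now evaluates to 6.
Run set: A8, B6, D2, D8 (4 run).
Changed values: H4.
The important point: the flipped condition pulls in fresh nodes; A8, B6, D8 run for the first time.

Initial pass — values computed on the first demand:
  C3 = ABS(-6) = 6
  D2 = IF(H4=0: H4=-8 -> else branch C3) = 6
  B9 = MAX(6, 0) = 6
  F11 = 6 * 6 = 36
  A9 = MIN(6, 36) = 6

Second demand — change propagation:
  B6: newly demanded (no cache) — executes and yields -6.
  A8: newly demanded (no cache) — executes and yields 6.
  D8: newly demanded (no cache) — executes and yields 6.
  D2: re-runs because H4 -8->0; new result 6 (unchanged).
  B9: re-examined; everything it read last time is the same (D2 unchanged, H12 unchanged) — cache 6 kept, no run.
  F11: re-examined; everything it read last time is the same (B9 unchanged, B9 unchanged) — cache 36 kept, no run.
  A9: re-examined; everything it read last time is the same (D2 unchanged, F11 unchanged) — cache 6 kept, no run.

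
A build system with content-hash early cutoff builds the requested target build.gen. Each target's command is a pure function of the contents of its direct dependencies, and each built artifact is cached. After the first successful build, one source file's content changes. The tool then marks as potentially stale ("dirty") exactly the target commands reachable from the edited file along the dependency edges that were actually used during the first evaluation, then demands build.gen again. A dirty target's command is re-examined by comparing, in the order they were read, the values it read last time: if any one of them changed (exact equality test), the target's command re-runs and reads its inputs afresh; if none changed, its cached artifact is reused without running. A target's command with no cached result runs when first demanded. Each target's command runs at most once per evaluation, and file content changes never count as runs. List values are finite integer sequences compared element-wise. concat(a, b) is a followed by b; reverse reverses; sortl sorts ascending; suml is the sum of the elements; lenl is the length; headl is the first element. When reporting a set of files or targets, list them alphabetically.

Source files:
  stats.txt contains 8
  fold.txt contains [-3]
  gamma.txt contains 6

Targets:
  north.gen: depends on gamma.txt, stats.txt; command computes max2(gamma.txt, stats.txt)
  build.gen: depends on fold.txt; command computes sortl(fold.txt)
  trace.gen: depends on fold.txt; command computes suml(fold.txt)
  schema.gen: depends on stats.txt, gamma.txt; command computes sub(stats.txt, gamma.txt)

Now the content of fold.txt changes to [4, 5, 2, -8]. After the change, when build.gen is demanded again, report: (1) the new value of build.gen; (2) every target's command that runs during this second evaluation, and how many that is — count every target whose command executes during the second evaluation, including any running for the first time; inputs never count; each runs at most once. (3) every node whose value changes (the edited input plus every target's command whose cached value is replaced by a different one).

New value of build.gen: [-8, 2, 4, 5].
Target commands that run: build.gen — 1 in total.
Values that change: build.gen, fold.txt.

First evaluation (everything demanded from the output):
  build.gen = sortl([-3]) = [-3]

Propagation after the edit:
  build.gen: runs — fold.txt [-3]->[4, 5, 2, -8]; result [-8, 2, 4, 5].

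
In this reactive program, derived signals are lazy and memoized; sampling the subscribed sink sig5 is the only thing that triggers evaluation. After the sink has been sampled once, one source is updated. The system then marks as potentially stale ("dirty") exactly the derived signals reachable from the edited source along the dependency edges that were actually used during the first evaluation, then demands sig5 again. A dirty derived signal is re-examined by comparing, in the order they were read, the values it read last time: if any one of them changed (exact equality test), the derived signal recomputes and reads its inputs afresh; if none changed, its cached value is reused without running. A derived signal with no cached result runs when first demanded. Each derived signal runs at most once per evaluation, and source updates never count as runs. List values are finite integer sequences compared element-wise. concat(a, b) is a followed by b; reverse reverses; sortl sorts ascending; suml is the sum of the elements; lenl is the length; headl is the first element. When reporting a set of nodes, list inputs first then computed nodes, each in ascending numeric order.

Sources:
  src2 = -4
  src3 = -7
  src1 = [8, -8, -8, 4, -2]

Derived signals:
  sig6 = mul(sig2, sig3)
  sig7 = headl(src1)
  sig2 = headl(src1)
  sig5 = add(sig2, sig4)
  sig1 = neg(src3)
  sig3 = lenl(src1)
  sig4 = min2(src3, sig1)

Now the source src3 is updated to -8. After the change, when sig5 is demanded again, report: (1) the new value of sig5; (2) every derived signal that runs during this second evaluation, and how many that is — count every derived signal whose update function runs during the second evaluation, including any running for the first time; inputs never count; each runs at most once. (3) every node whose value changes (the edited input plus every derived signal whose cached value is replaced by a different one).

Demanding sig5 again yields 0.
3 derived signals run: sig1, sig4, sig5.
The nodes whose values change: src3, sig1, sig4, sig5.

First demand of the output computes:
  sig1 = neg(-7) = 7
  sig2 = headl([8, -8, -8, 4, -2]) = 8
  sig4 = min2(-7, 7) = -7
  sig5 = add(8, -7) = 1

After the edit, cleaning proceeds:
  sig1: a read changed (src3 -7->-8) — executes, giving 8.
  sig4: a read changed (src3 -7->-8; sig1 7->8) — executes, giving -8.
  sig5: a read changed (sig4 -7->-8) — executes, giving 0.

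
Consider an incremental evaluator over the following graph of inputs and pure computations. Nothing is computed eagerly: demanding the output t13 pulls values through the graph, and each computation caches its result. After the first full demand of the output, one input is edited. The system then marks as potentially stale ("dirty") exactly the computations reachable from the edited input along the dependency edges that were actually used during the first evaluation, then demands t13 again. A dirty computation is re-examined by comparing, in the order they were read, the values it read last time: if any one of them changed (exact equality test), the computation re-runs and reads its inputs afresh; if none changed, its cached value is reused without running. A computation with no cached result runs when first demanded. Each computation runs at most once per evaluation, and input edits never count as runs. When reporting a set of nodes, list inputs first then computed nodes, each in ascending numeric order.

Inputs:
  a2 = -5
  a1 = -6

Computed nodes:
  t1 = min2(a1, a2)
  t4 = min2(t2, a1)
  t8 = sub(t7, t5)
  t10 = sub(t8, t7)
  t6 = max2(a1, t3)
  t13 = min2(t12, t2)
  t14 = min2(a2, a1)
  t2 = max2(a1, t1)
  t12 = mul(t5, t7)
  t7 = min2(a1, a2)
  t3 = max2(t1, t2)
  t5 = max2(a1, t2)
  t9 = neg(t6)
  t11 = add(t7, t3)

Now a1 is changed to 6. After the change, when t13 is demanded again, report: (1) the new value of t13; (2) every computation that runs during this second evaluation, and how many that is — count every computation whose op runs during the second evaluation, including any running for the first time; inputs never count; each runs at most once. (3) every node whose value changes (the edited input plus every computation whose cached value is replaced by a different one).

t13 now evaluates to -30.
Run set: t1, t2, t5, t7, t12, t13 (6 run).
Changed values: a1, t1, t2, t5, t7, t12, t13.

Initial pass — values computed on the first demand:
  t1 = min2(-6, -5) = -6
  t2 = max2(-6, -6) = -6
  t5 = max2(-6, -6) = -6
  t7 = min2(-6, -5) = -6
  t12 = mul(-6, -6) = 36
  t13 = min2(36, -6) = -6

Second demand — change propagation:
  t1: re-runs because a1 -6->6; new result -5.
  t2: re-runs because a1 -6->6; t1 -6->-5; new result 6.
  t5: re-runs because a1 -6->6; t2 -6->6; new result 6.
  t7: re-runs because a1 -6->6; new result -5.
  t12: re-runs because t5 -6->6; t7 -6->-5; new result -30.
  t13: re-runs because t12 36->-30; t2 -6->6; new result -30.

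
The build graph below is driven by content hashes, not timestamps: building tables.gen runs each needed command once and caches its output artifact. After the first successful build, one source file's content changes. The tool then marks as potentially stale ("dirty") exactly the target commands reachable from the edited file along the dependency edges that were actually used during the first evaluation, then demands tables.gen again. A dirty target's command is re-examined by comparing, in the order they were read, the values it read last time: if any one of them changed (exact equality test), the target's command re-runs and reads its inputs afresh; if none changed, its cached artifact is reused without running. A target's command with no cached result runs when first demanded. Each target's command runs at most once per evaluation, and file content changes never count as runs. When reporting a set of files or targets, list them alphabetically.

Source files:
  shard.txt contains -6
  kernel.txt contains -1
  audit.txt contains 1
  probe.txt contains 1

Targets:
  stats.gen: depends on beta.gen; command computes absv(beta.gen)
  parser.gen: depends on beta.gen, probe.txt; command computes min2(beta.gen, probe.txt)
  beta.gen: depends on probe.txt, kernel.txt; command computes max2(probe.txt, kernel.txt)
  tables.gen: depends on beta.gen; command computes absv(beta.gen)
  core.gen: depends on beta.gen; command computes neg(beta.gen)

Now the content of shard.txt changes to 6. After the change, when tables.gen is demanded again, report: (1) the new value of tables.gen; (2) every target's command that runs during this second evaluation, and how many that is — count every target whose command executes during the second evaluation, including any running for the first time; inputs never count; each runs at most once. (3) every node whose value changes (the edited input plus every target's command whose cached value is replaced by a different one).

Initial pass — values computed on the first demand:
  beta.gen = max2(1, -1) = 1
  tables.gen = absv(1) = 1

Second demand — change propagation:
  no demanded computation ever read shard.txt, so the edit dirties nothing and nothing runs.

The important point: nothing the output needs ever reads shard.txt, so the edit is invisible to it.

tables.gen now evaluates to 1.
Run set: none (0 run).
Changed values: shard.txt.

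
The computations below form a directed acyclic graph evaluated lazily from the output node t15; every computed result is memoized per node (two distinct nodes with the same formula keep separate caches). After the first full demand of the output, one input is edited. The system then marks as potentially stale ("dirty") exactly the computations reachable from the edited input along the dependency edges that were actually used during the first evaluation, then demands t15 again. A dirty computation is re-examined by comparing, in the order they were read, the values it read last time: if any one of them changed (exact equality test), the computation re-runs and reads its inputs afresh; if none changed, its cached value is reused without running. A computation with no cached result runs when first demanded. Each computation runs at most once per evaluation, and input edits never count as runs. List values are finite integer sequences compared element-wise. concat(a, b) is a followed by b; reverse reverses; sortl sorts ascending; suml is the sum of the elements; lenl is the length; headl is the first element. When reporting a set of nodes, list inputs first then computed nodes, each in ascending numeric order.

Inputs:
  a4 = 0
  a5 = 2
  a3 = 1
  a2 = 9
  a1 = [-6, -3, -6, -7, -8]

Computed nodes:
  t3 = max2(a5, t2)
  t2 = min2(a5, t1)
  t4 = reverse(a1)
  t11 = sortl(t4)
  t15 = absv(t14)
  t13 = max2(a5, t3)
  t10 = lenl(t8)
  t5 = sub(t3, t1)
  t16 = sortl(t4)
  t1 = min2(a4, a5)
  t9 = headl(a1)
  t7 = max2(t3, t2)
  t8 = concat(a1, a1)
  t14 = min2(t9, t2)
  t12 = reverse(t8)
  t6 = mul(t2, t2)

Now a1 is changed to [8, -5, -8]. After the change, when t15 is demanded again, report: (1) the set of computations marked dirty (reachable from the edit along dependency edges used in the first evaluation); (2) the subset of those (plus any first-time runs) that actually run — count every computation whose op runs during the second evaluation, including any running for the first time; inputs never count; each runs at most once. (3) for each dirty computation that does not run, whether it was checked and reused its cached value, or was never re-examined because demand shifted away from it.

The edit dirties: t9, t14, t15.
3 computations run: t9, t14, t15.
No dirty computation escaped a run.

First demand of the output computes:
  t1 = min2(0, 2) = 0
  t2 = min2(2, 0) = 0
  t9 = headl([-6, -3, -6, -7, -8]) = -6
  t14 = min2(-6, 0) = -6
  t15 = absv(-6) = 6

After the edit, cleaning proceeds:
  t9: a read changed (a1 [-6, -3, -6, -7, -8]->[8, -5, -8]) — executes, giving 8.
  t14: a read changed (t9 -6->8) — executes, giving 0.
  t15: a read changed (t14 -6->0) — executes, giving 0.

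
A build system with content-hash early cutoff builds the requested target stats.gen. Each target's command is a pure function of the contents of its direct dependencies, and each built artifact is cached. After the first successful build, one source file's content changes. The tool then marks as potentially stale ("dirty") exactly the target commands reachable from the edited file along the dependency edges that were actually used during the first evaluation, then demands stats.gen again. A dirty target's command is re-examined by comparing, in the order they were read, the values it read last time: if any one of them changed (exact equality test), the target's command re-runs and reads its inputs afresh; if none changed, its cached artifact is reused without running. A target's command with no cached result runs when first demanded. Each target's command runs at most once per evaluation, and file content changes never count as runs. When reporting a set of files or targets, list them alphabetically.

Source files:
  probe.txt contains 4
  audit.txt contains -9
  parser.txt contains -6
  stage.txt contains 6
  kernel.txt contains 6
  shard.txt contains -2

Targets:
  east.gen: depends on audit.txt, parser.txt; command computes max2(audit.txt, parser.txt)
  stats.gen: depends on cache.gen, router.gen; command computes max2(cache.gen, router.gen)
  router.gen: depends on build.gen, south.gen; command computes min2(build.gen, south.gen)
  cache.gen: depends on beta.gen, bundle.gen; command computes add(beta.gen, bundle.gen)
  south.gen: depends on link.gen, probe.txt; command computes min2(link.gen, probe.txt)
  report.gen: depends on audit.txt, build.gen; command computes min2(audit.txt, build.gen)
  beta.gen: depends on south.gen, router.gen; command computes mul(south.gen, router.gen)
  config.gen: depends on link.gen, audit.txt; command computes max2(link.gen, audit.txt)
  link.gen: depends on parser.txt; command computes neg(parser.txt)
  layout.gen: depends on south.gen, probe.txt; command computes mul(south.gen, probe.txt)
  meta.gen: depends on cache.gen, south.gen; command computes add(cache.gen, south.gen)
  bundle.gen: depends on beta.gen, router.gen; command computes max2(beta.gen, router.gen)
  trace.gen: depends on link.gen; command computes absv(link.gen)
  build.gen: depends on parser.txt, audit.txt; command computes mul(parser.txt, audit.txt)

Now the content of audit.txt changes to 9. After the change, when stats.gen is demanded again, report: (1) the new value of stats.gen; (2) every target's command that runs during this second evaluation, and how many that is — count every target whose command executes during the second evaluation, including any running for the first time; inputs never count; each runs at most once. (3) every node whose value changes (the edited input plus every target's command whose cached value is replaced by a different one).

New value of stats.gen: -54.
Target commands that run: beta.gen, build.gen, bundle.gen, cache.gen, router.gen, stats.gen — 6 in total.
Values that change: audit.txt, beta.gen, build.gen, bundle.gen, cache.gen, router.gen, stats.gen.

First evaluation (everything demanded from the output):
  build.gen = mul(-6, -9) = 54
  link.gen = neg(-6) = 6
  south.gen = min2(6, 4) = 4
  router.gen = min2(54, 4) = 4
  beta.gen = mul(4, 4) = 16
  bundle.gen = max2(16, 4) = 16
  cache.gen = add(16, 16) = 32
  stats.gen = max2(32, 4) = 32

Propagation after the edit:
  build.gen: runs — audit.txt -9->9; result -54.
  router.gen: runs — build.gen 54->-54; result -54.
  beta.gen: runs — router.gen 4->-54; result -216.
  bundle.gen: runs — beta.gen 16->-216; router.gen 4->-54; result -54.
  cache.gen: runs — beta.gen 16->-216; bundle.gen 16->-54; result -270.
  stats.gen: runs — cache.gen 32->-270; router.gen 4->-54; result -54.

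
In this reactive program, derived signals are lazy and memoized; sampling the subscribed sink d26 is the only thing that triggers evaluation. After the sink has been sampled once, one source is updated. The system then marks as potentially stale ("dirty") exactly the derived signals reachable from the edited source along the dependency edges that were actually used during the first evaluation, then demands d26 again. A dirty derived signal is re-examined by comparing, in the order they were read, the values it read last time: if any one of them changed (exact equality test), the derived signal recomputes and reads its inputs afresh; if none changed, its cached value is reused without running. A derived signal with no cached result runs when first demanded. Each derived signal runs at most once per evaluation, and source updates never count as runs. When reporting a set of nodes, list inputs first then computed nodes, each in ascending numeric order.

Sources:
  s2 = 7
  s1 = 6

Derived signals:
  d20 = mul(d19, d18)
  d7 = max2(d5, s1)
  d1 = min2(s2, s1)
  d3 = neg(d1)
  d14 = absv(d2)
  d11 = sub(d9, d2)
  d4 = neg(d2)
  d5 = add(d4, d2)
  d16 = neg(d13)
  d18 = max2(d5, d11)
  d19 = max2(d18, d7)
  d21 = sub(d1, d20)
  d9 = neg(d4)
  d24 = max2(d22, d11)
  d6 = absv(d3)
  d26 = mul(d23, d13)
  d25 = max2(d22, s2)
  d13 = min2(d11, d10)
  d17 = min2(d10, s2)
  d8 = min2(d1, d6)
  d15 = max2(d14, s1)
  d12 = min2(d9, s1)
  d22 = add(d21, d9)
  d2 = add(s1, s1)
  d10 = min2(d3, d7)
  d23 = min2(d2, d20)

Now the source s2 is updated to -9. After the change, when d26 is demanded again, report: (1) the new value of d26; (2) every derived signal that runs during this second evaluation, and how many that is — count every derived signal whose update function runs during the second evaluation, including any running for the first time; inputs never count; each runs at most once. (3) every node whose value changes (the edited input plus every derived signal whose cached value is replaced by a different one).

First demand of the output computes:
  d1 = min2(7, 6) = 6
  d2 = add(6, 6) = 12
  d3 = neg(6) = -6
  d4 = neg(12) = -12
  d5 = add(-12, 12) = 0
  d7 = max2(0, 6) = 6
  d9 = neg(-12) = 12
  d10 = min2(-6, 6) = -6
  d11 = sub(12, 12) = 0
  d13 = min2(0, -6) = -6
  d18 = max2(0, 0) = 0
  d19 = max2(0, 6) = 6
  d20 = mul(6, 0) = 0
  d23 = min2(12, 0) = 0
  d26 = mul(0, -6) = 0

After the edit, cleaning proceeds:
  d1: a read changed (s2 7->-9) — executes, giving -9.
  d3: a read changed (d1 6->-9) — executes, giving 9.
  d10: a read changed (d3 -6->9) — executes, giving 6.
  d13: a read changed (d10 -6->6) — executes, giving 0.
  d26: a read changed (d13 -6->0) — executes, giving 0 — identical to its old value.

Demanding d26 again yields 0.
5 derived signals run: d1, d3, d10, d13, d26.
The nodes whose values change: s2, d1, d3, d10, d13.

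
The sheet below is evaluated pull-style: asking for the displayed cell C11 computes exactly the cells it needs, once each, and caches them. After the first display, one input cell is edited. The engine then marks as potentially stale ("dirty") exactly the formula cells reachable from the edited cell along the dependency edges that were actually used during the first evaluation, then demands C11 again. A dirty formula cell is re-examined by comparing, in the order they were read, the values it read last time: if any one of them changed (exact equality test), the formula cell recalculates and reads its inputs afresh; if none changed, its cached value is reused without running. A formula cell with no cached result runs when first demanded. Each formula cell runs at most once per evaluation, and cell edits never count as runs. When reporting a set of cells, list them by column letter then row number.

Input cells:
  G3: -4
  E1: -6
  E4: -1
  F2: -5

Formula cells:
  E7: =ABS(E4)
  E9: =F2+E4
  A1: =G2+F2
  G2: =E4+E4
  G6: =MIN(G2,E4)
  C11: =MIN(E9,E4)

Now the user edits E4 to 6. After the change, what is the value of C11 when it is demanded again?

Demanding C11 again yields 1.

First demand of the output computes:
  E9 = -5 + -1 = -6
  C11 = MIN(-6, -1) = -6

After the edit, cleaning proceeds:
  E9: a read changed (E4 -1->6) — executes, giving 1.
  C11: a read changed (E9 -6->1; E4 -1->6) — executes, giving 1.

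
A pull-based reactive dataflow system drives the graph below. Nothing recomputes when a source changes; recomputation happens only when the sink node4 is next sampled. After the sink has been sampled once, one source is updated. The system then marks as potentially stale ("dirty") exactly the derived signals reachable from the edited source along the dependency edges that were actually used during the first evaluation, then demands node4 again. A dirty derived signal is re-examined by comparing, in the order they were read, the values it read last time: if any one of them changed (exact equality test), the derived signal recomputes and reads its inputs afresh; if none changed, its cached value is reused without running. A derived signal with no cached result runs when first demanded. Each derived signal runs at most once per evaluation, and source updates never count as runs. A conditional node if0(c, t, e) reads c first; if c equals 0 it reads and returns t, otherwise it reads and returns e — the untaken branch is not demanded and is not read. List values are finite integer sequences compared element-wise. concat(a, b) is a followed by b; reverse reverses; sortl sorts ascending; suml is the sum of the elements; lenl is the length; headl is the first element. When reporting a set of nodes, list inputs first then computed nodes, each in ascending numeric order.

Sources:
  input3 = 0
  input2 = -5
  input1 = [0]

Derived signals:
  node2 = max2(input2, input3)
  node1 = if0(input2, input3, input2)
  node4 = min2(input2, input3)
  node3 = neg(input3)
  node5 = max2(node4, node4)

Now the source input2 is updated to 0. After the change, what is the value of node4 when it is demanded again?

First evaluation (everything demanded from the output):
  node4 = min2(-5, 0) = -5

Propagation after the edit:
  node4: runs — input2 -5->0; result 0.

New value of node4: 0.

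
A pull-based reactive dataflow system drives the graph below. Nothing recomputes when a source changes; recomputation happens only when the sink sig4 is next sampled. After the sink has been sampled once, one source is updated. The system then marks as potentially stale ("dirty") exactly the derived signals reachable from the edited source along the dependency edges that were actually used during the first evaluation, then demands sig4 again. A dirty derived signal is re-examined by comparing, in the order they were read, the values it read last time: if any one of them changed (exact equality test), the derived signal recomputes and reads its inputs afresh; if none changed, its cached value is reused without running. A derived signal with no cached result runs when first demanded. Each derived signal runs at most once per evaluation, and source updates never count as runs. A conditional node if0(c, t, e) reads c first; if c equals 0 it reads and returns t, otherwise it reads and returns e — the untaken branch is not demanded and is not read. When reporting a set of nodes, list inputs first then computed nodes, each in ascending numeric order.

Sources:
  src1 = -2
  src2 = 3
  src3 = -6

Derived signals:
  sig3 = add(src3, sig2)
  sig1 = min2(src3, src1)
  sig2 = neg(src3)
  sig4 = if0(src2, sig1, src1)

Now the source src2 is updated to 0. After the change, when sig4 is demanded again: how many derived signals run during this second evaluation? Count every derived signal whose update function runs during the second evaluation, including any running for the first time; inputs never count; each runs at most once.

Derived signals that run: sig1, sig4 — 2 in total.
Key observation: a condition flipped, so demand reaches new nodes — sig1 runs for the first time.

First evaluation (everything demanded from the output):
  sig4 = if0(src2=3 -> else branch src1) = -2

Propagation after the edit:
  sig1: demanded for the first time — runs, produces -6.
  sig4: runs — src2 3->0; result -6.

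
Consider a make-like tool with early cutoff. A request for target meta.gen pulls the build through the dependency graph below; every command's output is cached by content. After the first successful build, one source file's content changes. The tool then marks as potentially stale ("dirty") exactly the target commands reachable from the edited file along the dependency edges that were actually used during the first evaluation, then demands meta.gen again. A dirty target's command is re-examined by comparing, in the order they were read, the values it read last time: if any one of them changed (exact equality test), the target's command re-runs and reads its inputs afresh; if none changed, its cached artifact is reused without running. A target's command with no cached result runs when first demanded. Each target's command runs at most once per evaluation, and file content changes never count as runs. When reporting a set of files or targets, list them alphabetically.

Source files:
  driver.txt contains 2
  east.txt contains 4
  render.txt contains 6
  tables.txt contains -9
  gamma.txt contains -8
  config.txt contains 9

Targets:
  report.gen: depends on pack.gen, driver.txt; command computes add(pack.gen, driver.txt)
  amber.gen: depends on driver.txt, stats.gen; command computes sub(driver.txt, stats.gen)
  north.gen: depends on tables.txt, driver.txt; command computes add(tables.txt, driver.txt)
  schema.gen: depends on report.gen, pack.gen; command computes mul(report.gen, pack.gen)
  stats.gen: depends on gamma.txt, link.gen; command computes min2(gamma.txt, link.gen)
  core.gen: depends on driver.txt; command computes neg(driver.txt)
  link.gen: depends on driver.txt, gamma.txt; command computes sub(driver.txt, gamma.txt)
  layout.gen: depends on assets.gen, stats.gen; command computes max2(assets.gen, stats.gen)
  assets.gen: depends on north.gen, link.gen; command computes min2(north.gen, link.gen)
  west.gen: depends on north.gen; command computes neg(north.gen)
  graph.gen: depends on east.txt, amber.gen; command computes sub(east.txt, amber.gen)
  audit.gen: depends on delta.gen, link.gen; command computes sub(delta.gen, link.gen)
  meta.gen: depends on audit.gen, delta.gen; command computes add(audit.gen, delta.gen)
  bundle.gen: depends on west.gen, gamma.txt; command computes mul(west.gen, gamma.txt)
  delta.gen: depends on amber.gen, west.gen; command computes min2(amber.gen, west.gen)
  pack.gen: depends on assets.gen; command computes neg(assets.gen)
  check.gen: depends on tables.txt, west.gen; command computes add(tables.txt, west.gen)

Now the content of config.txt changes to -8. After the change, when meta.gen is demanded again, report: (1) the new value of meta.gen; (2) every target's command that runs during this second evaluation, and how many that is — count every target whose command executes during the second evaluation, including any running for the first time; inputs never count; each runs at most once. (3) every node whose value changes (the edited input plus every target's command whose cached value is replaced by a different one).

First demand of the output computes:
  link.gen = sub(2, -8) = 10
  north.gen = add(-9, 2) = -7
  stats.gen = min2(-8, 10) = -8
  amber.gen = sub(2, -8) = 10
  west.gen = neg(-7) = 7
  delta.gen = min2(10, 7) = 7
  audit.gen = sub(7, 10) = -3
  meta.gen = add(-3, 7) = 4

After the edit, cleaning proceeds:
  no node depends on config.txt at all; the second demand re-runs nothing.

Note the shortcut — nothing in the graph depends on config.txt at all, so no recomputation happens.

Demanding meta.gen again yields 4.
0 target commands run: none.
The nodes whose values change: config.txt.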